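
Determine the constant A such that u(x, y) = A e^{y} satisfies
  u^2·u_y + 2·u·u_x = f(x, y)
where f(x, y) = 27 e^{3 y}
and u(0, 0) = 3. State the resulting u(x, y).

Answer: u(x, y) = 3 e^{y}

Derivation:
Substitute the ansatz u = A e^{y} into the left-hand side.
Derivatives of the ansatz:
  u_y = A e^{y}
  u_x = 0
Term by term:
  u^2·u_y = A^{3} e^{3 y}
  2·u·u_x = 0
So the left-hand side equals
  A^{3} e^{3 y}
This must equal f(x, y) = 27 e^{3 y} identically.
Matching coefficients of the independent functions:
  [e^{3 y}]:  A^{3} = 27
Solving: A = 3.
Check against the point condition:
  u(0, 0) = 3  ⟹  A = 3  ✓
Hence u(x, y) = 3 e^{y}.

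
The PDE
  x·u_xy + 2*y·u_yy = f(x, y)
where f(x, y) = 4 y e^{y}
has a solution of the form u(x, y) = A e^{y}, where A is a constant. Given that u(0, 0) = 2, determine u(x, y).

Substitute the ansatz u = A e^{y} into the left-hand side.
Derivatives of the ansatz:
  u_xy = 0
  u_yy = A e^{y}
Term by term:
  x·u_xy = 0
  2*y·u_yy = 2 A y e^{y}
So the left-hand side equals
  2 A y e^{y}
This must equal f(x, y) = 4 y e^{y} identically.
Matching coefficients of the independent functions:
  [y e^{y}]:  2 A = 4
Solving: A = 2.
Check against the point condition:
  u(0, 0) = 2  ⟹  A = 2  ✓
Hence u(x, y) = 2 e^{y}.

Answer: u(x, y) = 2 e^{y}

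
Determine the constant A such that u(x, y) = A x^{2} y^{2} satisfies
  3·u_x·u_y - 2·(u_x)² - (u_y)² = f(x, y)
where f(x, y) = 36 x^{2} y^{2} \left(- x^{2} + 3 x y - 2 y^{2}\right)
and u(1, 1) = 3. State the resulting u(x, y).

Substitute the ansatz u = A x^{2} y^{2} into the left-hand side.
Derivatives of the ansatz:
  u_x = 2 A x y^{2}
  u_y = 2 A x^{2} y
Term by term:
  3·u_x·u_y = 12 A^{2} x^{3} y^{3}
  -2·(u_x)² = - 8 A^{2} x^{2} y^{4}
  -(u_y)² = - 4 A^{2} x^{4} y^{2}
So the left-hand side equals
  - 4 A^{2} x^{4} y^{2} + 12 A^{2} x^{3} y^{3} - 8 A^{2} x^{2} y^{4}
This must equal f(x, y) identically; expanded, f = - 36 x^{4} y^{2} + 108 x^{3} y^{3} - 72 x^{2} y^{4}.
Matching coefficients of the independent functions:
  [x^{2} y^{4}]:  - 8 A^{2} = -72
  [x^{3} y^{3}]:  12 A^{2} = 108
  [x^{4} y^{2}]:  - 4 A^{2} = -36
These equations allow (A) = (-3) or (3).
Impose the point condition(s):
  u(1, 1) = 3  ⟹  A = 3
Only A = 3 satisfies everything.
Hence u(x, y) = 3 x^{2} y^{2}.

Answer: u(x, y) = 3 x^{2} y^{2}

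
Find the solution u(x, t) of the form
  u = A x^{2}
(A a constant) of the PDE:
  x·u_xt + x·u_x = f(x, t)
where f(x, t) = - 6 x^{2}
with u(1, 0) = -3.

Substitute the ansatz u = A x^{2} into the left-hand side.
Derivatives of the ansatz:
  u_xt = 0
  u_x = 2 A x
Term by term:
  x·u_xt = 0
  x·u_x = 2 A x^{2}
So the left-hand side equals
  2 A x^{2}
This must equal f(x, t) = - 6 x^{2} identically.
Matching coefficients of the independent functions:
  [x^{2}]:  2 A = -6
Solving: A = -3.
Check against the point condition:
  u(1, 0) = -3  ⟹  A = -3  ✓
Hence u(x, t) = - 3 x^{2}.

Answer: u(x, t) = - 3 x^{2}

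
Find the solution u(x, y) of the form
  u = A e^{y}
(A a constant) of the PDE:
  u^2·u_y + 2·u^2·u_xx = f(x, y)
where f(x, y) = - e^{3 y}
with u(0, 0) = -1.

Answer: u(x, y) = - e^{y}

Derivation:
Substitute the ansatz u = A e^{y} into the left-hand side.
Derivatives of the ansatz:
  u_y = A e^{y}
  u_xx = 0
Term by term:
  u^2·u_y = A^{3} e^{3 y}
  2·u^2·u_xx = 0
So the left-hand side equals
  A^{3} e^{3 y}
This must equal f(x, y) = - e^{3 y} identically.
Matching coefficients of the independent functions:
  [e^{3 y}]:  A^{3} = -1
Solving: A = -1.
Check against the point condition:
  u(0, 0) = -1  ⟹  A = -1  ✓
Hence u(x, y) = - e^{y}.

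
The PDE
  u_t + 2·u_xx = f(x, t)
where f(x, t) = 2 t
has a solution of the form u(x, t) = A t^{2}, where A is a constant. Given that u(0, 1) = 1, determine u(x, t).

Substitute the ansatz u = A t^{2} into the left-hand side.
Derivatives of the ansatz:
  u_t = 2 A t
  u_xx = 0
Term by term:
  u_t = 2 A t
  2·u_xx = 0
So the left-hand side equals
  2 A t
This must equal f(x, t) = 2 t identically.
Matching coefficients of the independent functions:
  [t]:  2 A = 2
Solving: A = 1.
Check against the point condition:
  u(0, 1) = 1  ⟹  A = 1  ✓
Hence u(x, t) = t^{2}.

Answer: u(x, t) = t^{2}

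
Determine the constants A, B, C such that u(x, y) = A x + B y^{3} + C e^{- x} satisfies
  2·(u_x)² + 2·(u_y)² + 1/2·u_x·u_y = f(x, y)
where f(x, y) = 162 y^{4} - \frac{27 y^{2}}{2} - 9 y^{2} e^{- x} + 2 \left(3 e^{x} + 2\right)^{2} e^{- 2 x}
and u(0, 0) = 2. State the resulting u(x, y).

Substitute the ansatz u = A x + B y^{3} + C e^{- x} into the left-hand side.
Derivatives of the ansatz:
  u_x = A - C e^{- x}
  u_y = 3 B y^{2}
Term by term:
  2·(u_x)² = 2 A^{2} - 4 A C e^{- x} + 2 C^{2} e^{- 2 x}
  2·(u_y)² = 18 B^{2} y^{4}
  1/2·u_x·u_y = \frac{3 A B y^{2}}{2} - \frac{3 B C y^{2} e^{- x}}{2}
So the left-hand side equals
  2 A^{2} + \frac{3 A B y^{2}}{2} - 4 A C e^{- x} + 18 B^{2} y^{4} - \frac{3 B C y^{2} e^{- x}}{2} + 2 C^{2} e^{- 2 x}
This must equal f(x, y) = 162 y^{4} - \frac{27 y^{2}}{2} - 9 y^{2} e^{- x} + 2 \left(3 e^{x} + 2\right)^{2} e^{- 2 x} identically.
Matching coefficients of the independent functions:
  [constant term]:  2 A^{2} = 18
  [y^{2}]:  \frac{3 A B}{2} = - \frac{27}{2}
  [y^{4}]:  18 B^{2} = 162
  [y^{2} e^{- x}]:  - \frac{3 B C}{2} = -9
  [e^{- 2 x}]:  2 C^{2} = 8
  [e^{- x}]:  - 4 A C = 24
These equations allow (A, B, C) = (-3, 3, 2) or (3, -3, -2).
Impose the point condition(s):
  u(0, 0) = 2  ⟹  C = 2
Only A = -3, B = 3, C = 2 satisfies everything.
Hence u(x, y) = - 3 x + 3 y^{3} + 2 e^{- x}.

Answer: u(x, y) = - 3 x + 3 y^{3} + 2 e^{- x}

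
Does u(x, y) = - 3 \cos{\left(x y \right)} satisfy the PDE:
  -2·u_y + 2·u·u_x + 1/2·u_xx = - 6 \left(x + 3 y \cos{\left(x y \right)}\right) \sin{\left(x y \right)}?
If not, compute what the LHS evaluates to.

Evaluate each term of the left-hand side for u = - 3 \cos{\left(x y \right)}.
Derivatives:
  u_y = 3 x \sin{\left(x y \right)}
  u_x = 3 y \sin{\left(x y \right)}
  u_xx = 3 y^{2} \cos{\left(x y \right)}
Terms:
  -2·u_y = - 6 x \sin{\left(x y \right)}
  2·u·u_x = - 9 y \sin{\left(2 x y \right)}
  1/2·u_xx = \frac{3 y^{2} \cos{\left(x y \right)}}{2}
Sum: LHS = - 6 x \sin{\left(x y \right)} + \frac{3 y^{2} \cos{\left(x y \right)}}{2} - 9 y \sin{\left(2 x y \right)}
Given right-hand side: - 6 \left(x + 3 y \cos{\left(x y \right)}\right) \sin{\left(x y \right)}. Difference LHS − RHS = \frac{3 y^{2} \cos{\left(x y \right)}}{2} ≠ 0, so u is not a solution.

Answer: No, the LHS evaluates to - 6 x \sin{\left(x y \right)} + \frac{3 y^{2} \cos{\left(x y \right)}}{2} - 9 y \sin{\left(2 x y \right)}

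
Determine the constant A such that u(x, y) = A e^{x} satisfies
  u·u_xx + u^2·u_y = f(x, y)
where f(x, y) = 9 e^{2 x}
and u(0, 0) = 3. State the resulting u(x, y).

Answer: u(x, y) = 3 e^{x}

Derivation:
Substitute the ansatz u = A e^{x} into the left-hand side.
Derivatives of the ansatz:
  u_xx = A e^{x}
  u_y = 0
Term by term:
  u·u_xx = A^{2} e^{2 x}
  u^2·u_y = 0
So the left-hand side equals
  A^{2} e^{2 x}
This must equal f(x, y) = 9 e^{2 x} identically.
Matching coefficients of the independent functions:
  [e^{2 x}]:  A^{2} = 9
These equations allow (A) = (-3) or (3).
Impose the point condition(s):
  u(0, 0) = 3  ⟹  A = 3
Only A = 3 satisfies everything.
Hence u(x, y) = 3 e^{x}.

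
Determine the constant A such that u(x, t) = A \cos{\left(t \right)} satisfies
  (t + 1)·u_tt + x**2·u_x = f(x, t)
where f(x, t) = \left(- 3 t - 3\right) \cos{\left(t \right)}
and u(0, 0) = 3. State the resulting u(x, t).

Answer: u(x, t) = 3 \cos{\left(t \right)}

Derivation:
Substitute the ansatz u = A \cos{\left(t \right)} into the left-hand side.
Derivatives of the ansatz:
  u_tt = - A \cos{\left(t \right)}
  u_x = 0
Term by term:
  (t + 1)·u_tt = - A t \cos{\left(t \right)} - A \cos{\left(t \right)}
  x**2·u_x = 0
So the left-hand side equals
  - A t \cos{\left(t \right)} - A \cos{\left(t \right)}
This must equal f(x, t) identically; expanded, f = - 3 t \cos{\left(t \right)} - 3 \cos{\left(t \right)}.
Matching coefficients of the independent functions:
  [t \cos{\left(t \right)}, \cos{\left(t \right)}]:  - A = -3
Solving: A = 3.
Check against the point condition:
  u(0, 0) = 3  ⟹  A = 3  ✓
Hence u(x, t) = 3 \cos{\left(t \right)}.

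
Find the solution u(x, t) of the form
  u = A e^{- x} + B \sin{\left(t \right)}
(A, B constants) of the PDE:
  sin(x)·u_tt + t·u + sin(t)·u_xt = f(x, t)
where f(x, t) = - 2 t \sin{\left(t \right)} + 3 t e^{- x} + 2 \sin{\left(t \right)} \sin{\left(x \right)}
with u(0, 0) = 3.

Substitute the ansatz u = A e^{- x} + B \sin{\left(t \right)} into the left-hand side.
Derivatives of the ansatz:
  u_tt = - B \sin{\left(t \right)}
  u_xt = 0
Term by term:
  sin(x)·u_tt = - B \sin{\left(t \right)} \sin{\left(x \right)}
  t·u = A t e^{- x} + B t \sin{\left(t \right)}
  sin(t)·u_xt = 0
So the left-hand side equals
  A t e^{- x} + B t \sin{\left(t \right)} - B \sin{\left(t \right)} \sin{\left(x \right)}
This must equal f(x, t) = - 2 t \sin{\left(t \right)} + 3 t e^{- x} + 2 \sin{\left(t \right)} \sin{\left(x \right)} identically.
Matching coefficients of the independent functions:
  [t e^{- x}]:  A = 3
  [t \sin{\left(t \right)}]:  B = -2
  [\sin{\left(t \right)} \sin{\left(x \right)}]:  - B = 2
Solving: A = 3, B = -2.
Check against the point condition:
  u(0, 0) = 3  ⟹  A = 3  ✓
Hence u(x, t) = - 2 \sin{\left(t \right)} + 3 e^{- x}.

Answer: u(x, t) = - 2 \sin{\left(t \right)} + 3 e^{- x}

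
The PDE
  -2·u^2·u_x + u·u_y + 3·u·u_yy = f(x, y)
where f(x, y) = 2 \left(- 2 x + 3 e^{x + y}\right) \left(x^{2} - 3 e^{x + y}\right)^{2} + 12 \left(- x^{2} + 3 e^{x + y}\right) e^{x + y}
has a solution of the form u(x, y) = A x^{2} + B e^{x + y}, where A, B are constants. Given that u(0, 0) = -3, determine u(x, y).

Substitute the ansatz u = A x^{2} + B e^{x + y} into the left-hand side.
Derivatives of the ansatz:
  u_x = 2 A x + B e^{x} e^{y}
  u_y = B e^{x} e^{y}
  u_yy = B e^{x} e^{y}
Term by term:
  -2·u^2·u_x = - 4 A^{3} x^{5} - 2 A^{2} B x^{4} e^{x} e^{y} - 8 A^{2} B x^{3} e^{x} e^{y} - 4 A B^{2} x^{2} e^{2 x} e^{2 y} - 4 A B^{2} x e^{2 x} e^{2 y} - 2 B^{3} e^{3 x} e^{3 y}
  u·u_y = A B x^{2} e^{x} e^{y} + B^{2} e^{2 x} e^{2 y}
  3·u·u_yy = 3 A B x^{2} e^{x} e^{y} + 3 B^{2} e^{2 x} e^{2 y}
So the left-hand side equals
  - 4 A^{3} x^{5} - 2 A^{2} B x^{4} e^{x} e^{y} - 8 A^{2} B x^{3} e^{x} e^{y} - 4 A B^{2} x^{2} e^{2 x} e^{2 y} - 4 A B^{2} x e^{2 x} e^{2 y} + 4 A B x^{2} e^{x} e^{y} - 2 B^{3} e^{3 x} e^{3 y} + 4 B^{2} e^{2 x} e^{2 y}
This must equal f(x, y) identically; expanded, f = - 4 x^{5} + 6 x^{4} e^{x} e^{y} + 24 x^{3} e^{x} e^{y} - 36 x^{2} e^{2 x} e^{2 y} - 12 x^{2} e^{x} e^{y} - 36 x e^{2 x} e^{2 y} + 54 e^{3 x} e^{3 y} + 36 e^{2 x} e^{2 y}.
Matching coefficients of the independent functions:
  [x^{5}]:  - 4 A^{3} = -4
  [e^{2 x} e^{2 y}]:  4 B^{2} = 36
  [e^{3 x} e^{3 y}]:  - 2 B^{3} = 54
  [x e^{2 x} e^{2 y}, x^{2} e^{2 x} e^{2 y}]:  - 4 A B^{2} = -36
  [x^{2} e^{x} e^{y}]:  4 A B = -12
  [x^{3} e^{x} e^{y}]:  - 8 A^{2} B = 24
  [x^{4} e^{x} e^{y}]:  - 2 A^{2} B = 6
Solving: A = 1, B = -3.
Check against the point condition:
  u(0, 0) = -3  ⟹  B = -3  ✓
Hence u(x, y) = x^{2} - 3 e^{x + y}.

Answer: u(x, y) = x^{2} - 3 e^{x + y}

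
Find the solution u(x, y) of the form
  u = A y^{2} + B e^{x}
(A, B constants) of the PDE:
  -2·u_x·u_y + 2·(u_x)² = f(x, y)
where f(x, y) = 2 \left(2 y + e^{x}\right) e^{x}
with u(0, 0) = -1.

Substitute the ansatz u = A y^{2} + B e^{x} into the left-hand side.
Derivatives of the ansatz:
  u_x = B e^{x}
  u_y = 2 A y
Term by term:
  -2·u_x·u_y = - 4 A B y e^{x}
  2·(u_x)² = 2 B^{2} e^{2 x}
So the left-hand side equals
  - 4 A B y e^{x} + 2 B^{2} e^{2 x}
This must equal f(x, y) = 2 \left(2 y + e^{x}\right) e^{x} identically.
Matching coefficients of the independent functions:
  [y e^{x}]:  - 4 A B = 4
  [e^{2 x}]:  2 B^{2} = 2
These equations allow (A, B) = (-1, 1) or (1, -1).
Impose the point condition(s):
  u(0, 0) = -1  ⟹  B = -1
Only A = 1, B = -1 satisfies everything.
Hence u(x, y) = y^{2} - e^{x}.

Answer: u(x, y) = y^{2} - e^{x}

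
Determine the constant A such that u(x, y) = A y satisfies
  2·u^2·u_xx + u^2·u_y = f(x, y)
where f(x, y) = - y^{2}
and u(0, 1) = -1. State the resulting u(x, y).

Answer: u(x, y) = - y

Derivation:
Substitute the ansatz u = A y into the left-hand side.
Derivatives of the ansatz:
  u_xx = 0
  u_y = A
Term by term:
  2·u^2·u_xx = 0
  u^2·u_y = A^{3} y^{2}
So the left-hand side equals
  A^{3} y^{2}
This must equal f(x, y) = - y^{2} identically.
Matching coefficients of the independent functions:
  [y^{2}]:  A^{3} = -1
Solving: A = -1.
Check against the point condition:
  u(0, 1) = -1  ⟹  A = -1  ✓
Hence u(x, y) = - y.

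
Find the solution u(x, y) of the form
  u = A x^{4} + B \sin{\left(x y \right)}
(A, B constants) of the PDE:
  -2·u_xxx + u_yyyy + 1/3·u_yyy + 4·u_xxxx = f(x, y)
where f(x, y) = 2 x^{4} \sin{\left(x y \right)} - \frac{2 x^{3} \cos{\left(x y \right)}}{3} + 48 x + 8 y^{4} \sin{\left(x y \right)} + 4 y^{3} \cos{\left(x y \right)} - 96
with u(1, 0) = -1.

Substitute the ansatz u = A x^{4} + B \sin{\left(x y \right)} into the left-hand side.
Derivatives of the ansatz:
  u_xxx = 24 A x - B y^{3} \cos{\left(x y \right)}
  u_yyyy = B x^{4} \sin{\left(x y \right)}
  u_yyy = - B x^{3} \cos{\left(x y \right)}
  u_xxxx = 24 A + B y^{4} \sin{\left(x y \right)}
Term by term:
  -2·u_xxx = - 48 A x + 2 B y^{3} \cos{\left(x y \right)}
  u_yyyy = B x^{4} \sin{\left(x y \right)}
  1/3·u_yyy = - \frac{B x^{3} \cos{\left(x y \right)}}{3}
  4·u_xxxx = 96 A + 4 B y^{4} \sin{\left(x y \right)}
So the left-hand side equals
  - 48 A x + 96 A + B x^{4} \sin{\left(x y \right)} - \frac{B x^{3} \cos{\left(x y \right)}}{3} + 4 B y^{4} \sin{\left(x y \right)} + 2 B y^{3} \cos{\left(x y \right)}
This must equal f(x, y) = 2 x^{4} \sin{\left(x y \right)} - \frac{2 x^{3} \cos{\left(x y \right)}}{3} + 48 x + 8 y^{4} \sin{\left(x y \right)} + 4 y^{3} \cos{\left(x y \right)} - 96 identically.
Matching coefficients of the independent functions:
  [constant term]:  96 A = -96
  [x]:  - 48 A = 48
  [x^{3} \cos{\left(x y \right)}]:  - \frac{B}{3} = - \frac{2}{3}
  [x^{4} \sin{\left(x y \right)}]:  B = 2
  [y^{3} \cos{\left(x y \right)}]:  2 B = 4
  [y^{4} \sin{\left(x y \right)}]:  4 B = 8
Solving: A = -1, B = 2.
Check against the point condition:
  u(1, 0) = -1  ⟹  A = -1  ✓
Hence u(x, y) = - x^{4} + 2 \sin{\left(x y \right)}.

Answer: u(x, y) = - x^{4} + 2 \sin{\left(x y \right)}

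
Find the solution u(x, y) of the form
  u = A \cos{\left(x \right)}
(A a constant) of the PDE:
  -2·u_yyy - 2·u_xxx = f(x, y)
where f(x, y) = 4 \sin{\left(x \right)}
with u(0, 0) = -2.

Substitute the ansatz u = A \cos{\left(x \right)} into the left-hand side.
Derivatives of the ansatz:
  u_yyy = 0
  u_xxx = A \sin{\left(x \right)}
Term by term:
  -2·u_yyy = 0
  -2·u_xxx = - 2 A \sin{\left(x \right)}
So the left-hand side equals
  - 2 A \sin{\left(x \right)}
This must equal f(x, y) = 4 \sin{\left(x \right)} identically.
Matching coefficients of the independent functions:
  [\sin{\left(x \right)}]:  - 2 A = 4
Solving: A = -2.
Check against the point condition:
  u(0, 0) = -2  ⟹  A = -2  ✓
Hence u(x, y) = - 2 \cos{\left(x \right)}.

Answer: u(x, y) = - 2 \cos{\left(x \right)}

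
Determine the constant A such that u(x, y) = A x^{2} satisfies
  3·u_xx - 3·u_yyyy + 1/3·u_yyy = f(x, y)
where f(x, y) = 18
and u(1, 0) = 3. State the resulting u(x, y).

Answer: u(x, y) = 3 x^{2}

Derivation:
Substitute the ansatz u = A x^{2} into the left-hand side.
Derivatives of the ansatz:
  u_xx = 2 A
  u_yyyy = 0
  u_yyy = 0
Term by term:
  3·u_xx = 6 A
  -3·u_yyyy = 0
  1/3·u_yyy = 0
So the left-hand side equals
  6 A
This must equal f(x, y) = 18 identically.
Matching coefficients of the independent functions:
  [constant term]:  6 A = 18
Solving: A = 3.
Check against the point condition:
  u(1, 0) = 3  ⟹  A = 3  ✓
Hence u(x, y) = 3 x^{2}.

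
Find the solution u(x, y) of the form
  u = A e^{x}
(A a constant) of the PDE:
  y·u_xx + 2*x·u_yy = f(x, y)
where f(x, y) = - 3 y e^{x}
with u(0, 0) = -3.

Substitute the ansatz u = A e^{x} into the left-hand side.
Derivatives of the ansatz:
  u_xx = A e^{x}
  u_yy = 0
Term by term:
  y·u_xx = A y e^{x}
  2*x·u_yy = 0
So the left-hand side equals
  A y e^{x}
This must equal f(x, y) = - 3 y e^{x} identically.
Matching coefficients of the independent functions:
  [y e^{x}]:  A = -3
Solving: A = -3.
Check against the point condition:
  u(0, 0) = -3  ⟹  A = -3  ✓
Hence u(x, y) = - 3 e^{x}.

Answer: u(x, y) = - 3 e^{x}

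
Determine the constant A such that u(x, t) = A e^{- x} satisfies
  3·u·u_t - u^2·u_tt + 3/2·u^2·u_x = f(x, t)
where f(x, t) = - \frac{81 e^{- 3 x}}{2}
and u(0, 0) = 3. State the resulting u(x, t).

Answer: u(x, t) = 3 e^{- x}

Derivation:
Substitute the ansatz u = A e^{- x} into the left-hand side.
Derivatives of the ansatz:
  u_t = 0
  u_tt = 0
  u_x = - A e^{- x}
Term by term:
  3·u·u_t = 0
  -u^2·u_tt = 0
  3/2·u^2·u_x = - \frac{3 A^{3} e^{- 3 x}}{2}
So the left-hand side equals
  - \frac{3 A^{3} e^{- 3 x}}{2}
This must equal f(x, t) = - \frac{81 e^{- 3 x}}{2} identically.
Matching coefficients of the independent functions:
  [e^{- 3 x}]:  - \frac{3 A^{3}}{2} = - \frac{81}{2}
Solving: A = 3.
Check against the point condition:
  u(0, 0) = 3  ⟹  A = 3  ✓
Hence u(x, t) = 3 e^{- x}.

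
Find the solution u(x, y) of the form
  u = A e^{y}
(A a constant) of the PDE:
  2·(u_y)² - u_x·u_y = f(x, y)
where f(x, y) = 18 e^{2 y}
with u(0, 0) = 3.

Substitute the ansatz u = A e^{y} into the left-hand side.
Derivatives of the ansatz:
  u_y = A e^{y}
  u_x = 0
Term by term:
  2·(u_y)² = 2 A^{2} e^{2 y}
  -u_x·u_y = 0
So the left-hand side equals
  2 A^{2} e^{2 y}
This must equal f(x, y) = 18 e^{2 y} identically.
Matching coefficients of the independent functions:
  [e^{2 y}]:  2 A^{2} = 18
These equations allow (A) = (-3) or (3).
Impose the point condition(s):
  u(0, 0) = 3  ⟹  A = 3
Only A = 3 satisfies everything.
Hence u(x, y) = 3 e^{y}.

Answer: u(x, y) = 3 e^{y}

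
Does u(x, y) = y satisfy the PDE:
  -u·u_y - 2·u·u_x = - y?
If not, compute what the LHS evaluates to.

Answer: Yes

Derivation:
Evaluate each term of the left-hand side for u = y.
Derivatives:
  u_y = 1
  u_x = 0
Terms:
  -u·u_y = - y
  -2·u·u_x = 0
Sum: LHS = - y
This is exactly the given right-hand side, so u is a solution.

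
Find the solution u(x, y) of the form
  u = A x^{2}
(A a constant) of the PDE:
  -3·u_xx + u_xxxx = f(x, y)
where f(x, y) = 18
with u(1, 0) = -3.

Substitute the ansatz u = A x^{2} into the left-hand side.
Derivatives of the ansatz:
  u_xx = 2 A
  u_xxxx = 0
Term by term:
  -3·u_xx = - 6 A
  u_xxxx = 0
So the left-hand side equals
  - 6 A
This must equal f(x, y) = 18 identically.
Matching coefficients of the independent functions:
  [constant term]:  - 6 A = 18
Solving: A = -3.
Check against the point condition:
  u(1, 0) = -3  ⟹  A = -3  ✓
Hence u(x, y) = - 3 x^{2}.

Answer: u(x, y) = - 3 x^{2}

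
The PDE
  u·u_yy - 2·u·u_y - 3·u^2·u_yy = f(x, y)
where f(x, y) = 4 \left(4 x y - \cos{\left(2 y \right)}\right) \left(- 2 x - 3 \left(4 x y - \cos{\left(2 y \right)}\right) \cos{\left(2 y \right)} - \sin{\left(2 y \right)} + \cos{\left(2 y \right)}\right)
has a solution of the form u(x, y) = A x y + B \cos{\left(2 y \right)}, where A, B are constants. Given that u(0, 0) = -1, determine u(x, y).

Substitute the ansatz u = A x y + B \cos{\left(2 y \right)} into the left-hand side.
Derivatives of the ansatz:
  u_yy = - 4 B \cos{\left(2 y \right)}
  u_y = A x - 2 B \sin{\left(2 y \right)}
Term by term:
  u·u_yy = - 4 A B x y \cos{\left(2 y \right)} - 4 B^{2} \cos^{2}{\left(2 y \right)}
  -2·u·u_y = - 2 A^{2} x^{2} y + 4 A B x y \sin{\left(2 y \right)} - 2 A B x \cos{\left(2 y \right)} + 4 B^{2} \sin{\left(2 y \right)} \cos{\left(2 y \right)}
  -3·u^2·u_yy = 12 A^{2} B x^{2} y^{2} \cos{\left(2 y \right)} + 24 A B^{2} x y \cos^{2}{\left(2 y \right)} + 12 B^{3} \cos^{3}{\left(2 y \right)}
So the left-hand side equals
  12 A^{2} B x^{2} y^{2} \cos{\left(2 y \right)} - 2 A^{2} x^{2} y + 24 A B^{2} x y \cos^{2}{\left(2 y \right)} + 4 A B x y \sin{\left(2 y \right)} - 4 A B x y \cos{\left(2 y \right)} - 2 A B x \cos{\left(2 y \right)} + 12 B^{3} \cos^{3}{\left(2 y \right)} + 4 B^{2} \sin{\left(2 y \right)} \cos{\left(2 y \right)} - 4 B^{2} \cos^{2}{\left(2 y \right)}
This must equal f(x, y) identically; expanded, f = - 192 x^{2} y^{2} \cos{\left(2 y \right)} - 32 x^{2} y - 16 x y \sin{\left(2 y \right)} + 96 x y \cos^{2}{\left(2 y \right)} + 16 x y \cos{\left(2 y \right)} + 8 x \cos{\left(2 y \right)} + 4 \sin{\left(2 y \right)} \cos{\left(2 y \right)} - 12 \cos^{3}{\left(2 y \right)} - 4 \cos^{2}{\left(2 y \right)}.
Matching coefficients of the independent functions:
  [x \cos{\left(2 y \right)}]:  - 2 A B = 8
  [x^{2} y]:  - 2 A^{2} = -32
  [\sin{\left(2 y \right)} \cos{\left(2 y \right)}]:  4 B^{2} = 4
  [x y \sin{\left(2 y \right)}]:  4 A B = -16
  [x y \cos{\left(2 y \right)}]:  - 4 A B = 16
  [x y \cos^{2}{\left(2 y \right)}]:  24 A B^{2} = 96
  [x^{2} y^{2} \cos{\left(2 y \right)}]:  12 A^{2} B = -192
  [\cos^{2}{\left(2 y \right)}]:  - 4 B^{2} = -4
  [\cos^{3}{\left(2 y \right)}]:  12 B^{3} = -12
Solving: A = 4, B = -1.
Check against the point condition:
  u(0, 0) = -1  ⟹  B = -1  ✓
Hence u(x, y) = 4 x y - \cos{\left(2 y \right)}.

Answer: u(x, y) = 4 x y - \cos{\left(2 y \right)}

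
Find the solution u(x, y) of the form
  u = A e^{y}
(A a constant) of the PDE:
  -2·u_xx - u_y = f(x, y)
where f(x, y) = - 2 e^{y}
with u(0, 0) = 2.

Substitute the ansatz u = A e^{y} into the left-hand side.
Derivatives of the ansatz:
  u_xx = 0
  u_y = A e^{y}
Term by term:
  -2·u_xx = 0
  -u_y = - A e^{y}
So the left-hand side equals
  - A e^{y}
This must equal f(x, y) = - 2 e^{y} identically.
Matching coefficients of the independent functions:
  [e^{y}]:  - A = -2
Solving: A = 2.
Check against the point condition:
  u(0, 0) = 2  ⟹  A = 2  ✓
Hence u(x, y) = 2 e^{y}.

Answer: u(x, y) = 2 e^{y}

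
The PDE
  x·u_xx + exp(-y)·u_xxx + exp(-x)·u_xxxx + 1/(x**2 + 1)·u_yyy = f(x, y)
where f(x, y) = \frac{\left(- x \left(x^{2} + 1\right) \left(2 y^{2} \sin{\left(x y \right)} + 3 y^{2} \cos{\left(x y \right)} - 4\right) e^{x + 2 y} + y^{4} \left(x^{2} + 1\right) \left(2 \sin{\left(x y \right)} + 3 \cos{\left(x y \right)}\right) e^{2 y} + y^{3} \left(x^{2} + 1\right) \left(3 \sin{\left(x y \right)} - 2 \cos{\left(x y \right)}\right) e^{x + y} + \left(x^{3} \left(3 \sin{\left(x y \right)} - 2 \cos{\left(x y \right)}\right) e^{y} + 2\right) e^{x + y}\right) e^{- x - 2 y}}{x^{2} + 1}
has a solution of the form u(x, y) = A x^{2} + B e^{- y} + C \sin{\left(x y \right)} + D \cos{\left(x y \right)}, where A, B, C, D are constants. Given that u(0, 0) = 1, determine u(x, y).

Substitute the ansatz u = A x^{2} + B e^{- y} + C \sin{\left(x y \right)} + D \cos{\left(x y \right)} into the left-hand side.
Derivatives of the ansatz:
  u_xx = 2 A - C y^{2} \sin{\left(x y \right)} - D y^{2} \cos{\left(x y \right)}
  u_xxx = - C y^{3} \cos{\left(x y \right)} + D y^{3} \sin{\left(x y \right)}
  u_xxxx = C y^{4} \sin{\left(x y \right)} + D y^{4} \cos{\left(x y \right)}
  u_yyy = - B e^{- y} - C x^{3} \cos{\left(x y \right)} + D x^{3} \sin{\left(x y \right)}
Term by term:
  x·u_xx = 2 A x - C x y^{2} \sin{\left(x y \right)} - D x y^{2} \cos{\left(x y \right)}
  exp(-y)·u_xxx = - C y^{3} e^{- y} \cos{\left(x y \right)} + D y^{3} e^{- y} \sin{\left(x y \right)}
  exp(-x)·u_xxxx = C y^{4} e^{- x} \sin{\left(x y \right)} + D y^{4} e^{- x} \cos{\left(x y \right)}
  1/(x**2 + 1)·u_yyy = - \frac{B}{x^{2} e^{y} + e^{y}} - \frac{C x^{3} \cos{\left(x y \right)}}{x^{2} + 1} + \frac{D x^{3} \sin{\left(x y \right)}}{x^{2} + 1}
So the left-hand side equals
  2 A x - \frac{B}{x^{2} e^{y} + e^{y}} - \frac{C x^{3} \cos{\left(x y \right)}}{x^{2} + 1} - C x y^{2} \sin{\left(x y \right)} + C y^{4} e^{- x} \sin{\left(x y \right)} - C y^{3} e^{- y} \cos{\left(x y \right)} + \frac{D x^{3} \sin{\left(x y \right)}}{x^{2} + 1} - D x y^{2} \cos{\left(x y \right)} + D y^{4} e^{- x} \cos{\left(x y \right)} + D y^{3} e^{- y} \sin{\left(x y \right)}
This must equal f(x, y) identically; expanded, f = \frac{3 x^{3} \sin{\left(x y \right)}}{x^{2} + 1} - \frac{2 x^{3} \cos{\left(x y \right)}}{x^{2} + 1} - 2 x y^{2} \sin{\left(x y \right)} - 3 x y^{2} \cos{\left(x y \right)} + 4 x + 2 y^{4} e^{- x} \sin{\left(x y \right)} + 3 y^{4} e^{- x} \cos{\left(x y \right)} + 3 y^{3} e^{- y} \sin{\left(x y \right)} - 2 y^{3} e^{- y} \cos{\left(x y \right)} + \frac{2}{x^{2} e^{y} + e^{y}}.
Matching coefficients of the independent functions:
  [x]:  2 A = 4
  [x y^{2} \sin{\left(x y \right)}, \frac{x^{3} \cos{\left(x y \right)}}{x^{2} + 1}, y^{3} e^{- y} \cos{\left(x y \right)}]:  - C = -2
  [x y^{2} \cos{\left(x y \right)}]:  - D = -3
  [\frac{x^{3} \sin{\left(x y \right)}}{x^{2} + 1}, y^{3} e^{- y} \sin{\left(x y \right)}, y^{4} e^{- x} \cos{\left(x y \right)}]:  D = 3
  [y^{4} e^{- x} \sin{\left(x y \right)}]:  C = 2
  [\frac{1}{x^{2} e^{y} + e^{y}}]:  - B = 2
Solving: A = 2, B = -2, C = 2, D = 3.
Check against the point condition:
  u(0, 0) = 1  ⟹  B + D = 1  ✓
Hence u(x, y) = 2 x^{2} + 2 \sin{\left(x y \right)} + 3 \cos{\left(x y \right)} - 2 e^{- y}.

Answer: u(x, y) = 2 x^{2} + 2 \sin{\left(x y \right)} + 3 \cos{\left(x y \right)} - 2 e^{- y}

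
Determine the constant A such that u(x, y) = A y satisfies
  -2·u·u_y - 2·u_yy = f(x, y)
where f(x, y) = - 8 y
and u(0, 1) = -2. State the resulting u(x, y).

Answer: u(x, y) = - 2 y

Derivation:
Substitute the ansatz u = A y into the left-hand side.
Derivatives of the ansatz:
  u_y = A
  u_yy = 0
Term by term:
  -2·u·u_y = - 2 A^{2} y
  -2·u_yy = 0
So the left-hand side equals
  - 2 A^{2} y
This must equal f(x, y) = - 8 y identically.
Matching coefficients of the independent functions:
  [y]:  - 2 A^{2} = -8
These equations allow (A) = (-2) or (2).
Impose the point condition(s):
  u(0, 1) = -2  ⟹  A = -2
Only A = -2 satisfies everything.
Hence u(x, y) = - 2 y.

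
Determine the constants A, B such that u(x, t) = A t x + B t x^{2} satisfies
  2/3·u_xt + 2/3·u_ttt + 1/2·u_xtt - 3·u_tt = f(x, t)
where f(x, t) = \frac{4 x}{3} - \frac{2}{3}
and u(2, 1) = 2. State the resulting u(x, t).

Substitute the ansatz u = A t x + B t x^{2} into the left-hand side.
Derivatives of the ansatz:
  u_xt = A + 2 B x
  u_ttt = 0
  u_xtt = 0
  u_tt = 0
Term by term:
  2/3·u_xt = \frac{2 A}{3} + \frac{4 B x}{3}
  2/3·u_ttt = 0
  1/2·u_xtt = 0
  -3·u_tt = 0
So the left-hand side equals
  \frac{2 A}{3} + \frac{4 B x}{3}
This must equal f(x, t) = \frac{4 x}{3} - \frac{2}{3} identically.
Matching coefficients of the independent functions:
  [constant term]:  \frac{2 A}{3} = - \frac{2}{3}
  [x]:  \frac{4 B}{3} = \frac{4}{3}
Solving: A = -1, B = 1.
Check against the point condition:
  u(2, 1) = 2  ⟹  2 A + 4 B = 2  ✓
Hence u(x, t) = t x^{2} - t x.

Answer: u(x, t) = t x^{2} - t x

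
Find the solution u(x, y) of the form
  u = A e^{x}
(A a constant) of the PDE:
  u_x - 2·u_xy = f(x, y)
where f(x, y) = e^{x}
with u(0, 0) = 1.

Substitute the ansatz u = A e^{x} into the left-hand side.
Derivatives of the ansatz:
  u_x = A e^{x}
  u_xy = 0
Term by term:
  u_x = A e^{x}
  -2·u_xy = 0
So the left-hand side equals
  A e^{x}
This must equal f(x, y) = e^{x} identically.
Matching coefficients of the independent functions:
  [e^{x}]:  A = 1
Solving: A = 1.
Check against the point condition:
  u(0, 0) = 1  ⟹  A = 1  ✓
Hence u(x, y) = e^{x}.

Answer: u(x, y) = e^{x}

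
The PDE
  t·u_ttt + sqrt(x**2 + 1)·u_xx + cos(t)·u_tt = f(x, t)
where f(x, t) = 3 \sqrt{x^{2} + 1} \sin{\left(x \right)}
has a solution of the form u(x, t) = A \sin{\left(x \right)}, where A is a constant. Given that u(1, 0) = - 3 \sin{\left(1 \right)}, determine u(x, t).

Substitute the ansatz u = A \sin{\left(x \right)} into the left-hand side.
Derivatives of the ansatz:
  u_ttt = 0
  u_xx = - A \sin{\left(x \right)}
  u_tt = 0
Term by term:
  t·u_ttt = 0
  sqrt(x**2 + 1)·u_xx = - A \sqrt{x^{2} + 1} \sin{\left(x \right)}
  cos(t)·u_tt = 0
So the left-hand side equals
  - A \sqrt{x^{2} + 1} \sin{\left(x \right)}
This must equal f(x, t) = 3 \sqrt{x^{2} + 1} \sin{\left(x \right)} identically.
Matching coefficients of the independent functions:
  [\sqrt{x^{2} + 1} \sin{\left(x \right)}]:  - A = 3
Solving: A = -3.
Check against the point condition:
  u(1, 0) = - 3 \sin{\left(1 \right)}  ⟹  A \sin{\left(1 \right)} = - 3 \sin{\left(1 \right)}  ✓
Hence u(x, t) = - 3 \sin{\left(x \right)}.

Answer: u(x, t) = - 3 \sin{\left(x \right)}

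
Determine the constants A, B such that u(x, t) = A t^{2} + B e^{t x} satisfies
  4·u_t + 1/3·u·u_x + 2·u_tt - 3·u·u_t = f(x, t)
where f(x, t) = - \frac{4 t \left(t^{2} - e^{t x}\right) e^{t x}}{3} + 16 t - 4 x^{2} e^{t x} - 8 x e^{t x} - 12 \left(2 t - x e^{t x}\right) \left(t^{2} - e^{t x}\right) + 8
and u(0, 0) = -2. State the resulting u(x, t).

Substitute the ansatz u = A t^{2} + B e^{t x} into the left-hand side.
Derivatives of the ansatz:
  u_t = 2 A t + B x e^{t x}
  u_x = B t e^{t x}
  u_tt = 2 A + B x^{2} e^{t x}
Term by term:
  4·u_t = 8 A t + 4 B x e^{t x}
  1/3·u·u_x = \frac{A B t^{3} e^{t x}}{3} + \frac{B^{2} t e^{2 t x}}{3}
  2·u_tt = 4 A + 2 B x^{2} e^{t x}
  -3·u·u_t = - 6 A^{2} t^{3} - 3 A B t^{2} x e^{t x} - 6 A B t e^{t x} - 3 B^{2} x e^{2 t x}
So the left-hand side equals
  - 6 A^{2} t^{3} + \frac{A B t^{3} e^{t x}}{3} - 3 A B t^{2} x e^{t x} - 6 A B t e^{t x} + 8 A t + 4 A + \frac{B^{2} t e^{2 t x}}{3} - 3 B^{2} x e^{2 t x} + 2 B x^{2} e^{t x} + 4 B x e^{t x}
This must equal f(x, t) identically; expanded, f = - \frac{4 t^{3} e^{t x}}{3} - 24 t^{3} + 12 t^{2} x e^{t x} + \frac{4 t e^{2 t x}}{3} + 24 t e^{t x} + 16 t - 4 x^{2} e^{t x} - 12 x e^{2 t x} - 8 x e^{t x} + 8.
Matching coefficients of the independent functions:
  [constant term]:  4 A = 8
  [t]:  8 A = 16
  [t^{3}]:  - 6 A^{2} = -24
  [t e^{t x}]:  - 6 A B = 24
  [t e^{2 t x}]:  \frac{B^{2}}{3} = \frac{4}{3}
  [t^{3} e^{t x}]:  \frac{A B}{3} = - \frac{4}{3}
  [x e^{t x}]:  4 B = -8
  [x e^{2 t x}]:  - 3 B^{2} = -12
  [x^{2} e^{t x}]:  2 B = -4
  [t^{2} x e^{t x}]:  - 3 A B = 12
Solving: A = 2, B = -2.
Check against the point condition:
  u(0, 0) = -2  ⟹  B = -2  ✓
Hence u(x, t) = 2 t^{2} - 2 e^{t x}.

Answer: u(x, t) = 2 t^{2} - 2 e^{t x}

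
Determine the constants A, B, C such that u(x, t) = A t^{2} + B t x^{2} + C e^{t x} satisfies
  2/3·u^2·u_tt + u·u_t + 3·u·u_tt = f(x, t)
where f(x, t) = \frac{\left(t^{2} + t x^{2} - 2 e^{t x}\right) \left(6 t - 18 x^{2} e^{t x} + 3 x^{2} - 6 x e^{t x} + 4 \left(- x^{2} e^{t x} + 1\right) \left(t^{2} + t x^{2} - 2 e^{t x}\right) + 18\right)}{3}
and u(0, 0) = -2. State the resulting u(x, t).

Substitute the ansatz u = A t^{2} + B t x^{2} + C e^{t x} into the left-hand side.
Derivatives of the ansatz:
  u_tt = 2 A + C x^{2} e^{t x}
  u_t = 2 A t + B x^{2} + C x e^{t x}
Term by term:
  2/3·u^2·u_tt = \frac{4 A^{3} t^{4}}{3} + \frac{8 A^{2} B t^{3} x^{2}}{3} + \frac{2 A^{2} C t^{4} x^{2} e^{t x}}{3} + \frac{8 A^{2} C t^{2} e^{t x}}{3} + \frac{4 A B^{2} t^{2} x^{4}}{3} + \frac{4 A B C t^{3} x^{4} e^{t x}}{3} + \frac{8 A B C t x^{2} e^{t x}}{3} + \frac{4 A C^{2} t^{2} x^{2} e^{2 t x}}{3} + \frac{4 A C^{2} e^{2 t x}}{3} + \frac{2 B^{2} C t^{2} x^{6} e^{t x}}{3} + \frac{4 B C^{2} t x^{4} e^{2 t x}}{3} + \frac{2 C^{3} x^{2} e^{3 t x}}{3}
  u·u_t = 2 A^{2} t^{3} + 3 A B t^{2} x^{2} + A C t^{2} x e^{t x} + 2 A C t e^{t x} + B^{2} t x^{4} + B C t x^{3} e^{t x} + B C x^{2} e^{t x} + C^{2} x e^{2 t x}
  3·u·u_tt = 6 A^{2} t^{2} + 6 A B t x^{2} + 3 A C t^{2} x^{2} e^{t x} + 6 A C e^{t x} + 3 B C t x^{4} e^{t x} + 3 C^{2} x^{2} e^{2 t x}
Sum these and collect like terms in the independent variables.
This must equal f(x, t) identically; expanded, f = - \frac{4 t^{4} x^{2} e^{t x}}{3} + \frac{4 t^{4}}{3} - \frac{8 t^{3} x^{4} e^{t x}}{3} + \frac{8 t^{3} x^{2}}{3} + 2 t^{3} - \frac{4 t^{2} x^{6} e^{t x}}{3} + \frac{4 t^{2} x^{4}}{3} + \frac{16 t^{2} x^{2} e^{2 t x}}{3} - 6 t^{2} x^{2} e^{t x} + 3 t^{2} x^{2} - 2 t^{2} x e^{t x} - \frac{16 t^{2} e^{t x}}{3} + 6 t^{2} + \frac{16 t x^{4} e^{2 t x}}{3} - 6 t x^{4} e^{t x} + t x^{4} - 2 t x^{3} e^{t x} - \frac{16 t x^{2} e^{t x}}{3} + 6 t x^{2} - 4 t e^{t x} - \frac{16 x^{2} e^{3 t x}}{3} + 12 x^{2} e^{2 t x} - 2 x^{2} e^{t x} + 4 x e^{2 t x} + \frac{16 e^{2 t x}}{3} - 12 e^{t x}.
Matching coefficients of the independent functions:
(each divided by its leading coefficient; functions giving the same equation are listed together)
  [t^{2}, t^{3}]:  A^{2} - 1 = 0
  [t^{4}]:  A^{3} - 1 = 0
  [t x^{2}, t^{2} x^{2}]:  A B - 1 = 0
  [t x^{4}]:  B^{2} - 1 = 0
  [t e^{t x}, t^{2} x e^{t x}, t^{2} x^{2} e^{t x}, …]:  A C + 2 = 0
  [t^{2} x^{4}]:  A B^{2} - 1 = 0
  [t^{2} e^{t x}, t^{4} x^{2} e^{t x}]:  A^{2} C + 2 = 0
  [t^{3} x^{2}]:  A^{2} B - 1 = 0
  [x e^{2 t x}, x^{2} e^{2 t x}]:  C^{2} - 4 = 0
  [x^{2} e^{t x}, t x^{3} e^{t x}, t x^{4} e^{t x}]:  B C + 2 = 0
  [x^{2} e^{3 t x}]:  C^{3} + 8 = 0
  [t x^{2} e^{t x}, t^{3} x^{4} e^{t x}]:  A B C + 2 = 0
  [t x^{4} e^{2 t x}]:  B C^{2} - 4 = 0
  [t^{2} x^{2} e^{2 t x}, e^{2 t x}]:  A C^{2} - 4 = 0
  [t^{2} x^{6} e^{t x}]:  B^{2} C + 2 = 0
Solving: A = 1, B = 1, C = -2.
Check against the point condition:
  u(0, 0) = -2  ⟹  C = -2  ✓
Hence u(x, t) = t^{2} + t x^{2} - 2 e^{t x}.

Answer: u(x, t) = t^{2} + t x^{2} - 2 e^{t x}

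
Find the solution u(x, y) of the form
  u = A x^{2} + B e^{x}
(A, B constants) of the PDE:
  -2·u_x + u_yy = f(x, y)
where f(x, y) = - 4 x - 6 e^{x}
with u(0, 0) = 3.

Substitute the ansatz u = A x^{2} + B e^{x} into the left-hand side.
Derivatives of the ansatz:
  u_x = 2 A x + B e^{x}
  u_yy = 0
Term by term:
  -2·u_x = - 4 A x - 2 B e^{x}
  u_yy = 0
So the left-hand side equals
  - 4 A x - 2 B e^{x}
This must equal f(x, y) = - 4 x - 6 e^{x} identically.
Matching coefficients of the independent functions:
  [x]:  - 4 A = -4
  [e^{x}]:  - 2 B = -6
Solving: A = 1, B = 3.
Check against the point condition:
  u(0, 0) = 3  ⟹  B = 3  ✓
Hence u(x, y) = x^{2} + 3 e^{x}.

Answer: u(x, y) = x^{2} + 3 e^{x}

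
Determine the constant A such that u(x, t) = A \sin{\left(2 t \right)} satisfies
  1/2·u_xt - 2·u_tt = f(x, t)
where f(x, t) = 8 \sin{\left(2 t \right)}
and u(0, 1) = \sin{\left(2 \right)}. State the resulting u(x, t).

Substitute the ansatz u = A \sin{\left(2 t \right)} into the left-hand side.
Derivatives of the ansatz:
  u_xt = 0
  u_tt = - 4 A \sin{\left(2 t \right)}
Term by term:
  1/2·u_xt = 0
  -2·u_tt = 8 A \sin{\left(2 t \right)}
So the left-hand side equals
  8 A \sin{\left(2 t \right)}
This must equal f(x, t) = 8 \sin{\left(2 t \right)} identically.
Matching coefficients of the independent functions:
  [\sin{\left(2 t \right)}]:  8 A = 8
Solving: A = 1.
Check against the point condition:
  u(0, 1) = \sin{\left(2 \right)}  ⟹  A \sin{\left(2 \right)} = \sin{\left(2 \right)}  ✓
Hence u(x, t) = \sin{\left(2 t \right)}.

Answer: u(x, t) = \sin{\left(2 t \right)}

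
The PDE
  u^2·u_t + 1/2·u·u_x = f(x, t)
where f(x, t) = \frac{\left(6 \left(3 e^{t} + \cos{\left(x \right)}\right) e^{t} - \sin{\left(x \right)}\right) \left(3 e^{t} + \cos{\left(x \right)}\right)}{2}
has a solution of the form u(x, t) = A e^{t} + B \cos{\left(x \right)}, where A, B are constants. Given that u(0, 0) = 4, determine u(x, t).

Answer: u(x, t) = 3 e^{t} + \cos{\left(x \right)}

Derivation:
Substitute the ansatz u = A e^{t} + B \cos{\left(x \right)} into the left-hand side.
Derivatives of the ansatz:
  u_t = A e^{t}
  u_x = - B \sin{\left(x \right)}
Term by term:
  u^2·u_t = A^{3} e^{3 t} + 2 A^{2} B e^{2 t} \cos{\left(x \right)} + A B^{2} e^{t} \cos^{2}{\left(x \right)}
  1/2·u·u_x = - \frac{A B e^{t} \sin{\left(x \right)}}{2} - \frac{B^{2} \sin{\left(x \right)} \cos{\left(x \right)}}{2}
So the left-hand side equals
  A^{3} e^{3 t} + 2 A^{2} B e^{2 t} \cos{\left(x \right)} + A B^{2} e^{t} \cos^{2}{\left(x \right)} - \frac{A B e^{t} \sin{\left(x \right)}}{2} - \frac{B^{2} \sin{\left(x \right)} \cos{\left(x \right)}}{2}
This must equal f(x, t) identically; expanded, f = 27 e^{3 t} + 18 e^{2 t} \cos{\left(x \right)} - \frac{3 e^{t} \sin{\left(x \right)}}{2} + 3 e^{t} \cos^{2}{\left(x \right)} - \frac{\sin{\left(x \right)} \cos{\left(x \right)}}{2}.
Matching coefficients of the independent functions:
  [e^{t} \sin{\left(x \right)}]:  - \frac{A B}{2} = - \frac{3}{2}
  [e^{t} \cos^{2}{\left(x \right)}]:  A B^{2} = 3
  [e^{2 t} \cos{\left(x \right)}]:  2 A^{2} B = 18
  [\sin{\left(x \right)} \cos{\left(x \right)}]:  - \frac{B^{2}}{2} = - \frac{1}{2}
  [e^{3 t}]:  A^{3} = 27
Solving: A = 3, B = 1.
Check against the point condition:
  u(0, 0) = 4  ⟹  A + B = 4  ✓
Hence u(x, t) = 3 e^{t} + \cos{\left(x \right)}.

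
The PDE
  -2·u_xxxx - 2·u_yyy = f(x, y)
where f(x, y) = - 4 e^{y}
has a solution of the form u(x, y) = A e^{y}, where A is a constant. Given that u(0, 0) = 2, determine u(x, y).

Answer: u(x, y) = 2 e^{y}

Derivation:
Substitute the ansatz u = A e^{y} into the left-hand side.
Derivatives of the ansatz:
  u_xxxx = 0
  u_yyy = A e^{y}
Term by term:
  -2·u_xxxx = 0
  -2·u_yyy = - 2 A e^{y}
So the left-hand side equals
  - 2 A e^{y}
This must equal f(x, y) = - 4 e^{y} identically.
Matching coefficients of the independent functions:
  [e^{y}]:  - 2 A = -4
Solving: A = 2.
Check against the point condition:
  u(0, 0) = 2  ⟹  A = 2  ✓
Hence u(x, y) = 2 e^{y}.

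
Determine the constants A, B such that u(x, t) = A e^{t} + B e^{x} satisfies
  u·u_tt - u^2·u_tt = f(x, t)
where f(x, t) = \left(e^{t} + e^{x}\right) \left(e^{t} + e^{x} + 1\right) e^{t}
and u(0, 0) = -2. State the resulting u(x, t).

Answer: u(x, t) = - e^{t} - e^{x}

Derivation:
Substitute the ansatz u = A e^{t} + B e^{x} into the left-hand side.
Derivatives of the ansatz:
  u_tt = A e^{t}
Term by term:
  u·u_tt = A^{2} e^{2 t} + A B e^{t} e^{x}
  -u^2·u_tt = - A^{3} e^{3 t} - 2 A^{2} B e^{2 t} e^{x} - A B^{2} e^{t} e^{2 x}
So the left-hand side equals
  - A^{3} e^{3 t} - 2 A^{2} B e^{2 t} e^{x} + A^{2} e^{2 t} - A B^{2} e^{t} e^{2 x} + A B e^{t} e^{x}
This must equal f(x, t) identically; expanded, f = e^{3 t} + 2 e^{2 t} e^{x} + e^{2 t} + e^{t} e^{2 x} + e^{t} e^{x}.
Matching coefficients of the independent functions:
  [e^{t} e^{x}]:  A B = 1
  [e^{t} e^{2 x}]:  - A B^{2} = 1
  [e^{2 t} e^{x}]:  - 2 A^{2} B = 2
  [e^{2 t}]:  A^{2} = 1
  [e^{3 t}]:  - A^{3} = 1
Solving: A = -1, B = -1.
Check against the point condition:
  u(0, 0) = -2  ⟹  A + B = -2  ✓
Hence u(x, t) = - e^{t} - e^{x}.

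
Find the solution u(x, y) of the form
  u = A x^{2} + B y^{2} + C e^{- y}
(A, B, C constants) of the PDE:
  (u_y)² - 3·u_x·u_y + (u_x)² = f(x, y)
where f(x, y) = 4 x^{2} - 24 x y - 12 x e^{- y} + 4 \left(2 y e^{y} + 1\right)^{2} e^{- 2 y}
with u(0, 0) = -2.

Answer: u(x, y) = x^{2} + 2 y^{2} - 2 e^{- y}

Derivation:
Substitute the ansatz u = A x^{2} + B y^{2} + C e^{- y} into the left-hand side.
Derivatives of the ansatz:
  u_y = 2 B y - C e^{- y}
  u_x = 2 A x
Term by term:
  (u_y)² = 4 B^{2} y^{2} - 4 B C y e^{- y} + C^{2} e^{- 2 y}
  -3·u_x·u_y = - 12 A B x y + 6 A C x e^{- y}
  (u_x)² = 4 A^{2} x^{2}
So the left-hand side equals
  4 A^{2} x^{2} - 12 A B x y + 6 A C x e^{- y} + 4 B^{2} y^{2} - 4 B C y e^{- y} + C^{2} e^{- 2 y}
This must equal f(x, y) identically; expanded, f = 4 x^{2} - 24 x y - 12 x e^{- y} + 16 y^{2} + 16 y e^{- y} + 4 e^{- 2 y}.
Matching coefficients of the independent functions:
  [x^{2}]:  4 A^{2} = 4
  [y^{2}]:  4 B^{2} = 16
  [x y]:  - 12 A B = -24
  [x e^{- y}]:  6 A C = -12
  [y e^{- y}]:  - 4 B C = 16
  [e^{- 2 y}]:  C^{2} = 4
These equations allow (A, B, C) = (-1, -2, 2) or (1, 2, -2).
Impose the point condition(s):
  u(0, 0) = -2  ⟹  C = -2
Only A = 1, B = 2, C = -2 satisfies everything.
Hence u(x, y) = x^{2} + 2 y^{2} - 2 e^{- y}.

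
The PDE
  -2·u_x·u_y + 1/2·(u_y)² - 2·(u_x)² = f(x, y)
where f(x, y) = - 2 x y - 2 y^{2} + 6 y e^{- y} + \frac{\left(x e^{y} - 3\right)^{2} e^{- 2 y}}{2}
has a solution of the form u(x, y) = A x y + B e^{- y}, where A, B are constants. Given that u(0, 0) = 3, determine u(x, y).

Answer: u(x, y) = x y + 3 e^{- y}

Derivation:
Substitute the ansatz u = A x y + B e^{- y} into the left-hand side.
Derivatives of the ansatz:
  u_x = A y
  u_y = A x - B e^{- y}
Term by term:
  -2·u_x·u_y = - 2 A^{2} x y + 2 A B y e^{- y}
  1/2·(u_y)² = \frac{A^{2} x^{2}}{2} - A B x e^{- y} + \frac{B^{2} e^{- 2 y}}{2}
  -2·(u_x)² = - 2 A^{2} y^{2}
So the left-hand side equals
  \frac{A^{2} x^{2}}{2} - 2 A^{2} x y - 2 A^{2} y^{2} - A B x e^{- y} + 2 A B y e^{- y} + \frac{B^{2} e^{- 2 y}}{2}
This must equal f(x, y) identically; expanded, f = \frac{x^{2}}{2} - 2 x y - 3 x e^{- y} - 2 y^{2} + 6 y e^{- y} + \frac{9 e^{- 2 y}}{2}.
Matching coefficients of the independent functions:
  [x^{2}]:  \frac{A^{2}}{2} = \frac{1}{2}
  [y^{2}, x y]:  - 2 A^{2} = -2
  [x e^{- y}]:  - A B = -3
  [y e^{- y}]:  2 A B = 6
  [e^{- 2 y}]:  \frac{B^{2}}{2} = \frac{9}{2}
These equations allow (A, B) = (-1, -3) or (1, 3).
Impose the point condition(s):
  u(0, 0) = 3  ⟹  B = 3
Only A = 1, B = 3 satisfies everything.
Hence u(x, y) = x y + 3 e^{- y}.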